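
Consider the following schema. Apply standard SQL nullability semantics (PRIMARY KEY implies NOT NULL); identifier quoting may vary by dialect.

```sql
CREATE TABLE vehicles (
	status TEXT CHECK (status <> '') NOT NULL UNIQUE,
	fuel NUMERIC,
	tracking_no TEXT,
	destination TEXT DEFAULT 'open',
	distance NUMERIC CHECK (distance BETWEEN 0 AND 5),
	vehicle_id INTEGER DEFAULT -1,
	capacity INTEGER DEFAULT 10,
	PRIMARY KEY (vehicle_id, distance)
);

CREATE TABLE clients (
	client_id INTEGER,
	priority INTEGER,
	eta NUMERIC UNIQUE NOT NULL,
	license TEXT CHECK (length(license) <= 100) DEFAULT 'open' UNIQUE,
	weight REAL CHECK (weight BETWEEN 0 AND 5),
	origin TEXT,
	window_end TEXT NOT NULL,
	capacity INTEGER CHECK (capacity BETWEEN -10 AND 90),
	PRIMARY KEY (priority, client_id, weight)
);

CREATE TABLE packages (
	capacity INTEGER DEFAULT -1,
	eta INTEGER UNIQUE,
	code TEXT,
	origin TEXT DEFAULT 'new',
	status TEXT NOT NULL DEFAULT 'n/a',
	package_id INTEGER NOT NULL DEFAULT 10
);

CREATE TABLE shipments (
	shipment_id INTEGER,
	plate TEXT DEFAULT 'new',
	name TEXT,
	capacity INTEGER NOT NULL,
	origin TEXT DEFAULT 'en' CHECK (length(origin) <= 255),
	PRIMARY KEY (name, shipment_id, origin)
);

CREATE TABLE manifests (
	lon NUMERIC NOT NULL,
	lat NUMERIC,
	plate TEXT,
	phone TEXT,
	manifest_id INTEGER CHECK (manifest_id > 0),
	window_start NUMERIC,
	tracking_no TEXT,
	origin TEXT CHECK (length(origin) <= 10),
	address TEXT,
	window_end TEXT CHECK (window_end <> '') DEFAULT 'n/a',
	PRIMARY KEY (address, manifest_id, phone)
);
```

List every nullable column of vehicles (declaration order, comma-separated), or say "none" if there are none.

- status: declared NOT NULL → not nullable.
- fuel: no NOT NULL constraint applies → nullable.
- tracking_no: no NOT NULL constraint applies → nullable.
- destination: DEFAULT only fills an omitted column; an explicit NULL is still allowed → nullable.
- distance: part of the PRIMARY KEY, which implies NOT NULL → not nullable.
- vehicle_id: part of the PRIMARY KEY, which implies NOT NULL → not nullable.
- capacity: DEFAULT only fills an omitted column; an explicit NULL is still allowed → nullable.

fuel, tracking_no, destination, capacity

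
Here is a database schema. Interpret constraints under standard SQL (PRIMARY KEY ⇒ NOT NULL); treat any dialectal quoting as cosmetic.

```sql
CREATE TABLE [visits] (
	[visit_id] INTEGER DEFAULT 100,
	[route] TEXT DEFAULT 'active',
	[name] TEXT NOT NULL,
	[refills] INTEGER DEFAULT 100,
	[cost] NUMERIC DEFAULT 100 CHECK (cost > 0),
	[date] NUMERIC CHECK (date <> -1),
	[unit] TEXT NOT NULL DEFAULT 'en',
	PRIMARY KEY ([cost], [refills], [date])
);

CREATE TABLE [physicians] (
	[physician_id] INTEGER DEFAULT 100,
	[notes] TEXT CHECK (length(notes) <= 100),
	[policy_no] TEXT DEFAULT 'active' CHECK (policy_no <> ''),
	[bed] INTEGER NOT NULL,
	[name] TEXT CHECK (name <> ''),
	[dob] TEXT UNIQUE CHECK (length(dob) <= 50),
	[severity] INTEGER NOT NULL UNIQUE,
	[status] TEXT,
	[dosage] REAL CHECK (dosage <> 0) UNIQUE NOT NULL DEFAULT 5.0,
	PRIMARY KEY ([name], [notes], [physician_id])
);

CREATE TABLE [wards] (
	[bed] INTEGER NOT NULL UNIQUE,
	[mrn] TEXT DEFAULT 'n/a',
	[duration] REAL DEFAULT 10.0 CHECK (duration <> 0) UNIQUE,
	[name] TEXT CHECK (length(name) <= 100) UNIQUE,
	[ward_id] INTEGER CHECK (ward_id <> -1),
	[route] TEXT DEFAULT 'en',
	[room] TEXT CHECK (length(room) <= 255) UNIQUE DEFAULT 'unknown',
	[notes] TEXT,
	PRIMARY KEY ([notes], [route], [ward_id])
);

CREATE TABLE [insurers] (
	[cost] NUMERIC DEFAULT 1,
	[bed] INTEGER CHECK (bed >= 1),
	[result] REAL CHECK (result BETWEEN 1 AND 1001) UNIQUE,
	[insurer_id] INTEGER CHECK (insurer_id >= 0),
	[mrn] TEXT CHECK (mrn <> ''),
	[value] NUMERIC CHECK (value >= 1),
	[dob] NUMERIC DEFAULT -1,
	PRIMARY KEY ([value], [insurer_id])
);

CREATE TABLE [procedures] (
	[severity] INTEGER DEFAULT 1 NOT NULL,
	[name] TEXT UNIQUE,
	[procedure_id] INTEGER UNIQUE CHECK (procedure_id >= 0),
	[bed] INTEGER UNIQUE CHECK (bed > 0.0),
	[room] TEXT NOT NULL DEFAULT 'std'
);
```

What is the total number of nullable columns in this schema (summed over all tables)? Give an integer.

visits: 2 nullable (visit_id, route — PK (cost, refills, date) and explicit NOT NULL columns excluded).
physicians: 3 nullable (policy_no, dob, status — PK (name, notes, physician_id) and explicit NOT NULL columns excluded).
wards: 4 nullable (mrn, duration, name, room — PK (notes, route, ward_id) and explicit NOT NULL columns excluded).
insurers: 5 nullable (cost, bed, result, mrn, dob — PK (value, insurer_id) and explicit NOT NULL columns excluded).
procedures: 3 nullable (name, procedure_id, bed — PK none and explicit NOT NULL columns excluded).
Total: 2 + 3 + 4 + 5 + 3 = 17.

17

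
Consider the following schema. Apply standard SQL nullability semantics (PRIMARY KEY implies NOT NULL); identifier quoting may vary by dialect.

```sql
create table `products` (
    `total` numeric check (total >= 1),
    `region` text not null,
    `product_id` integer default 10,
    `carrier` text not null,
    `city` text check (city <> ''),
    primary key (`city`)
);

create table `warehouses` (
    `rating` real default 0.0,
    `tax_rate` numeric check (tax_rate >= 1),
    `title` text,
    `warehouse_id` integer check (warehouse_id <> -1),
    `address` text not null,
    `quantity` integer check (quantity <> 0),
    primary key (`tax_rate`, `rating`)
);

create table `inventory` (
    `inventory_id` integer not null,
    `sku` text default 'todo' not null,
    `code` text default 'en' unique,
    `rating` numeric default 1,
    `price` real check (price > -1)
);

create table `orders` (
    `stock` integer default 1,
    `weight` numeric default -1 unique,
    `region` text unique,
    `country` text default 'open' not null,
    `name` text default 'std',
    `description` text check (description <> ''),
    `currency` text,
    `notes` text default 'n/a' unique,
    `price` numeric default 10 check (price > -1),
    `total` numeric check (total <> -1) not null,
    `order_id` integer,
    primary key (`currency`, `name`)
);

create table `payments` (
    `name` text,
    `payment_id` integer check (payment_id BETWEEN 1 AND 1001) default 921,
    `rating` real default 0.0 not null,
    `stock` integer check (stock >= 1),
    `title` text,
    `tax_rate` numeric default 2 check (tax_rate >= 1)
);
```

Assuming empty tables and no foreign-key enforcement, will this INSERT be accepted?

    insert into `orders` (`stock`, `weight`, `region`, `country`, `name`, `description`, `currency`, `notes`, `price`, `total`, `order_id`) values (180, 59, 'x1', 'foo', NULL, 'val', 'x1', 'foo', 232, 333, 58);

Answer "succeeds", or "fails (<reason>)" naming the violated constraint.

fails (NOT NULL on name)

name is explicitly set to NULL, but name is part of the PRIMARY KEY (implied NOT NULL).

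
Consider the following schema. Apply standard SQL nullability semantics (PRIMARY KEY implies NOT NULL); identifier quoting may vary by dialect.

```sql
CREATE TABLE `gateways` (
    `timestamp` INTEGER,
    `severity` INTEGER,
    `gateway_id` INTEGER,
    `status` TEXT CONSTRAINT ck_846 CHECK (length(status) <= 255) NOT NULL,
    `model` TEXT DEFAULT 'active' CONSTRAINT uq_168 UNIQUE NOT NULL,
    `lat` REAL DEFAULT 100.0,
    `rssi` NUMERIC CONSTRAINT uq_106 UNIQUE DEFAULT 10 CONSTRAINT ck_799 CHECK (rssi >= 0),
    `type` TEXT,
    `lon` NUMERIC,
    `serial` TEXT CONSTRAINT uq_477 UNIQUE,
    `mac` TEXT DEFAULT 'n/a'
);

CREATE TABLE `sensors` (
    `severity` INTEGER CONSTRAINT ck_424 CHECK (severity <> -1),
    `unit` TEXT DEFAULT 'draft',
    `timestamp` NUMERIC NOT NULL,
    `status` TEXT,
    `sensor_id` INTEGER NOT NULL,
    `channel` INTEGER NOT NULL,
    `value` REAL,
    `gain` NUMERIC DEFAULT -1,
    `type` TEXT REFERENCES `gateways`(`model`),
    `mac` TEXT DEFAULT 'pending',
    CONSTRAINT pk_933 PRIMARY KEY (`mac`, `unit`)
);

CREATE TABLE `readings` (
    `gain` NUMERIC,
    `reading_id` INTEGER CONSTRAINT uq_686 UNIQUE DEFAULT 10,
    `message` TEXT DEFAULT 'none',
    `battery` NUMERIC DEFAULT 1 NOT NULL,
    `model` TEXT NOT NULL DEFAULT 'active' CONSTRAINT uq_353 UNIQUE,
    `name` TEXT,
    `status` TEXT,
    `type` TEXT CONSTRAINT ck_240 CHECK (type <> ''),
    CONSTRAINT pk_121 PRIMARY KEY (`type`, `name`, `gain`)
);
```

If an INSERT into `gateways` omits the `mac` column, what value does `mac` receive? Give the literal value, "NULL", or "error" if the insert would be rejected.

'n/a'

mac has an explicit DEFAULT 'n/a'.
When the column is omitted from an INSERT, that default is used.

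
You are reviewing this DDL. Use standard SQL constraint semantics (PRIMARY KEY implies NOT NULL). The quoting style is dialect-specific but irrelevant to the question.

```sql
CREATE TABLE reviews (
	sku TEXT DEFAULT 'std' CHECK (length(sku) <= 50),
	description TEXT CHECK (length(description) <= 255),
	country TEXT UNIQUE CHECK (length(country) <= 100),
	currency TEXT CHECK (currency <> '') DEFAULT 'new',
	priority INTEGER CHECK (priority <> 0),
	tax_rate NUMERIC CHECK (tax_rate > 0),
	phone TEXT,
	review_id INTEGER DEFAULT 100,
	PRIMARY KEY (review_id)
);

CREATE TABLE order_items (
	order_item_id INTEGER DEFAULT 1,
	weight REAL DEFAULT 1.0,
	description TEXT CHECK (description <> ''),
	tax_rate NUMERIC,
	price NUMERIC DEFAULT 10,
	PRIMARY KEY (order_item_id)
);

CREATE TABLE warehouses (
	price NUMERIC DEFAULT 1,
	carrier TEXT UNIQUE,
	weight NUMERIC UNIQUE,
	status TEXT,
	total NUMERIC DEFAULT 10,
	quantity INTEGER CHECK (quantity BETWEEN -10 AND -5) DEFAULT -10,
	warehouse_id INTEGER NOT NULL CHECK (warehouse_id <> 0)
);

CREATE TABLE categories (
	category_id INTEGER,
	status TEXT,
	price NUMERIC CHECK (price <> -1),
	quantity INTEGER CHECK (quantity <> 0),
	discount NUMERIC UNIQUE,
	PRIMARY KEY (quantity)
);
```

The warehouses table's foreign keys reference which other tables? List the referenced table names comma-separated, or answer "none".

none

No column in warehouses has a REFERENCES clause.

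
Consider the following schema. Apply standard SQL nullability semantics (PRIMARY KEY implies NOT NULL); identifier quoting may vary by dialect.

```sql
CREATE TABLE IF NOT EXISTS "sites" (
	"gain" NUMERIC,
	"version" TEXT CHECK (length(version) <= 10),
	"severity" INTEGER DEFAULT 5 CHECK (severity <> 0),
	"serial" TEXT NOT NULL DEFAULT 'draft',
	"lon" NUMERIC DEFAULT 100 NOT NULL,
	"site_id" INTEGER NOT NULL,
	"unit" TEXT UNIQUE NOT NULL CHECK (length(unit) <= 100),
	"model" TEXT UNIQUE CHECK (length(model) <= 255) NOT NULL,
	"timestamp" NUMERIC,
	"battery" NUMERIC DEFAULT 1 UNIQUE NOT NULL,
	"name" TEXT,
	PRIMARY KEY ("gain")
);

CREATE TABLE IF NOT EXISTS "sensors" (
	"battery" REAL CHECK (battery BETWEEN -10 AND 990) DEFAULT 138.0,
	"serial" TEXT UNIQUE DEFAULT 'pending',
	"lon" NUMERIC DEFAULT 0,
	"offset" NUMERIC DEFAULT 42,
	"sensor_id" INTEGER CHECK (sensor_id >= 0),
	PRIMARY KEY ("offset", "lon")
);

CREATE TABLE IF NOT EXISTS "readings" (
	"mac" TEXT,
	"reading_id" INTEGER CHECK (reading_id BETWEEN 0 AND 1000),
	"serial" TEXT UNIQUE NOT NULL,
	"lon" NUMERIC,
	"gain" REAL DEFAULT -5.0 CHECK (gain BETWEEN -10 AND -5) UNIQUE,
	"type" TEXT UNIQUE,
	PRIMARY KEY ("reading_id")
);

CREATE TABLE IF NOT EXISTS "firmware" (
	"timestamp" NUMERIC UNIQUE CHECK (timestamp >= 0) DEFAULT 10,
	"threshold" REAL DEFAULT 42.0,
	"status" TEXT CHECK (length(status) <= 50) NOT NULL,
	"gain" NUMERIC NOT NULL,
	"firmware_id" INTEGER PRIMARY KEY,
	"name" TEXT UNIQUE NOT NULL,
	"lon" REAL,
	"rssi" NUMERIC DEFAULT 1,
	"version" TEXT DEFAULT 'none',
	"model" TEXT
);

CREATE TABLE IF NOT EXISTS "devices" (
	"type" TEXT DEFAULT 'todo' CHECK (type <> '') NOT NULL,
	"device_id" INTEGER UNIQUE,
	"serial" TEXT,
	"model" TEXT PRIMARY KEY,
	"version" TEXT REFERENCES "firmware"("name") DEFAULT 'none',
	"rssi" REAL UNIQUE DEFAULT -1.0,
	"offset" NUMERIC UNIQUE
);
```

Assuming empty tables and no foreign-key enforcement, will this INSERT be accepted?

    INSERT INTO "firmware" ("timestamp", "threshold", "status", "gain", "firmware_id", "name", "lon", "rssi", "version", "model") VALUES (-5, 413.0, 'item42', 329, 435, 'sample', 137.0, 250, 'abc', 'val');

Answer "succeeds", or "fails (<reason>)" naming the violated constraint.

The value -5 for timestamp violates CHECK (timestamp >= 0).

fails (CHECK on timestamp)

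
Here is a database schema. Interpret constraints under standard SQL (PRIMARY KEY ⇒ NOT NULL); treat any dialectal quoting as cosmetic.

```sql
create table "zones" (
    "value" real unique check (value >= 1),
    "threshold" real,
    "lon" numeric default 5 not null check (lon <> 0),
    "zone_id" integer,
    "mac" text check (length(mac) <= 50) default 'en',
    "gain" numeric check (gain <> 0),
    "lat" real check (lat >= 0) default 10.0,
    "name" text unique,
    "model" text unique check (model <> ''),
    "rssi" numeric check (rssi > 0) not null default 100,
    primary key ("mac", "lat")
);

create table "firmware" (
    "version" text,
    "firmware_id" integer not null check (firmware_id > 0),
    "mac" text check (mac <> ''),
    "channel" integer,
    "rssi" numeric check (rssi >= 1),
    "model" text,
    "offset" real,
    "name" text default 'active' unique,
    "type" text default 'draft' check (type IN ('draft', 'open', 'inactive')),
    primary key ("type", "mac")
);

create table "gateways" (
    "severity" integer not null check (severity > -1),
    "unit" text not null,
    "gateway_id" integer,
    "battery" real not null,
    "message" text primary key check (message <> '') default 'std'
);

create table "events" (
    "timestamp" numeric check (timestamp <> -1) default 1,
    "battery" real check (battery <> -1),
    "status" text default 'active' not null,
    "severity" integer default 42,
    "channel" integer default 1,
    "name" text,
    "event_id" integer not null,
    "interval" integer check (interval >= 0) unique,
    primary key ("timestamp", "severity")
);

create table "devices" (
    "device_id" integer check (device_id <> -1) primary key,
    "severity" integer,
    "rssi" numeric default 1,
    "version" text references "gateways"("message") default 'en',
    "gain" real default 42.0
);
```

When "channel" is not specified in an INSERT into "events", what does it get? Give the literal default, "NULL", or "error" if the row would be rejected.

1

channel has an explicit DEFAULT 1.
When the column is omitted from an INSERT, that default is used.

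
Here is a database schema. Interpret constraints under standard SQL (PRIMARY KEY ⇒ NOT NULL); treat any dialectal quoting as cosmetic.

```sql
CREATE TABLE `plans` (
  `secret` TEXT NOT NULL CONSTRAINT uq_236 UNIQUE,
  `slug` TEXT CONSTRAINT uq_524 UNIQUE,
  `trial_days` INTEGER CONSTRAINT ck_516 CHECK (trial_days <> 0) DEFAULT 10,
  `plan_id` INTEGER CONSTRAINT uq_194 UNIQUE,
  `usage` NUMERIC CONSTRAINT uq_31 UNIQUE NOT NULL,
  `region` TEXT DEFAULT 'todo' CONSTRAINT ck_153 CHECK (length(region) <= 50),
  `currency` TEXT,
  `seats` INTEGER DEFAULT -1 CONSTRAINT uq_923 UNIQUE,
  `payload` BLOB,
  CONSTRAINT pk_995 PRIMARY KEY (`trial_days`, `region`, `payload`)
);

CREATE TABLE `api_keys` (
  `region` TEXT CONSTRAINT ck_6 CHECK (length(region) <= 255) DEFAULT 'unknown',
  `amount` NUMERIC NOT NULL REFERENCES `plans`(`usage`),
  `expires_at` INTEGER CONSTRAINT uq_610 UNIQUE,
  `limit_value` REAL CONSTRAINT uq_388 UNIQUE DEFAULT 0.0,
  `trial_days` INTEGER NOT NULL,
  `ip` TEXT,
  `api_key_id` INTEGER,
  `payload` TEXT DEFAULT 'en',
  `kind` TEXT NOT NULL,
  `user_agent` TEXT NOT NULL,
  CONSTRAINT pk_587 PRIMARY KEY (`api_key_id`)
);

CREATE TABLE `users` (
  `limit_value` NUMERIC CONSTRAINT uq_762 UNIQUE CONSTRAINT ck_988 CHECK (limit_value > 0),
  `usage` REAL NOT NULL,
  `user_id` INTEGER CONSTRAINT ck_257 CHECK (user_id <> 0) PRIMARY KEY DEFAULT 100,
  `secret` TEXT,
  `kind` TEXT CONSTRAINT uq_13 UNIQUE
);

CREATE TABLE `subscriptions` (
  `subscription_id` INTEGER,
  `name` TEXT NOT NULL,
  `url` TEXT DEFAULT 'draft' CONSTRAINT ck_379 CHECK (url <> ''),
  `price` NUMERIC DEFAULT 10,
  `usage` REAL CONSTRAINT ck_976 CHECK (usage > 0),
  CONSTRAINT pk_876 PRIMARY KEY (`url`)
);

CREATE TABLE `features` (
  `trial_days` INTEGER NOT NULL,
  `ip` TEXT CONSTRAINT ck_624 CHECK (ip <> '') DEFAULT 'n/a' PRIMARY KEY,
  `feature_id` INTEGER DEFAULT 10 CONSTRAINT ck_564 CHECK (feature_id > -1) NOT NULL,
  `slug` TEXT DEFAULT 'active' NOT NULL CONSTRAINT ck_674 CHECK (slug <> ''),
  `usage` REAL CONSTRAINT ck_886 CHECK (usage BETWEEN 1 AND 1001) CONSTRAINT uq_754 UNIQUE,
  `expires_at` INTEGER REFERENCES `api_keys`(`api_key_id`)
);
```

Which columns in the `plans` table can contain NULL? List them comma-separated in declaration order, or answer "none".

- secret: declared NOT NULL → not nullable.
- slug: UNIQUE does not imply NOT NULL → nullable.
- trial_days: part of the PRIMARY KEY, which implies NOT NULL → not nullable.
- plan_id: UNIQUE does not imply NOT NULL → nullable.
- usage: declared NOT NULL → not nullable.
- region: part of the PRIMARY KEY, which implies NOT NULL → not nullable.
- currency: no NOT NULL constraint applies → nullable.
- seats: UNIQUE does not imply NOT NULL → nullable.
- payload: part of the PRIMARY KEY, which implies NOT NULL → not nullable.

slug, plan_id, currency, seats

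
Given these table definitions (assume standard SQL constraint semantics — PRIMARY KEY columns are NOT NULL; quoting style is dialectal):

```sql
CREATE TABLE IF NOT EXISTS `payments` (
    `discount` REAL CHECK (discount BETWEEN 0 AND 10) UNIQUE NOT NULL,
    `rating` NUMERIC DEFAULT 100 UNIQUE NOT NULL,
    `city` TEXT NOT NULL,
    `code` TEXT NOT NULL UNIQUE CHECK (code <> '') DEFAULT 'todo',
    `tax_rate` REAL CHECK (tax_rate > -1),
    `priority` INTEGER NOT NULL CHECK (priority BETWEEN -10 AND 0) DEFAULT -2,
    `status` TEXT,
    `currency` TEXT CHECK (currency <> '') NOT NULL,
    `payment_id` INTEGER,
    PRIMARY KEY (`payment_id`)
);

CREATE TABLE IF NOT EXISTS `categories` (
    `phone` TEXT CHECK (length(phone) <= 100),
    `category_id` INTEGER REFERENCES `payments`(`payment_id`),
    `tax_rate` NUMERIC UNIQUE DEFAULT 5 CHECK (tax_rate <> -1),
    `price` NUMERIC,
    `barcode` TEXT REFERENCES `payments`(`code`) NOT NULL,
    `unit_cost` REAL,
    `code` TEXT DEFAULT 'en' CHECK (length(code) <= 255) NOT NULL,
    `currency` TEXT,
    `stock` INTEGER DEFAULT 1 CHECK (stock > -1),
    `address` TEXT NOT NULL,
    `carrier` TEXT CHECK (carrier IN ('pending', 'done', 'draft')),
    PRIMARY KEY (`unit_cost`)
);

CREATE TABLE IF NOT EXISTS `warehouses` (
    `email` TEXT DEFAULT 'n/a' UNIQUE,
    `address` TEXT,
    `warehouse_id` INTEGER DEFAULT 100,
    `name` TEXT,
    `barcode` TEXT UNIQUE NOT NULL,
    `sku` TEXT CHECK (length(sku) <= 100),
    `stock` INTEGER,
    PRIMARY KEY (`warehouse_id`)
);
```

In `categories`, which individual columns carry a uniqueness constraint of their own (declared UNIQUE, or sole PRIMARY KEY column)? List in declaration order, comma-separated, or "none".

- phone: no UNIQUE or single-column PK constraint.
- category_id: no UNIQUE or single-column PK constraint.
- tax_rate: declared UNIQUE → unique.
- price: no UNIQUE or single-column PK constraint.
- barcode: no UNIQUE or single-column PK constraint.
- unit_cost: single-column PRIMARY KEY → unique.
- code: no UNIQUE or single-column PK constraint.
- currency: no UNIQUE or single-column PK constraint.
- stock: no UNIQUE or single-column PK constraint.
- address: no UNIQUE or single-column PK constraint.
- carrier: no UNIQUE or single-column PK constraint.

tax_rate, unit_cost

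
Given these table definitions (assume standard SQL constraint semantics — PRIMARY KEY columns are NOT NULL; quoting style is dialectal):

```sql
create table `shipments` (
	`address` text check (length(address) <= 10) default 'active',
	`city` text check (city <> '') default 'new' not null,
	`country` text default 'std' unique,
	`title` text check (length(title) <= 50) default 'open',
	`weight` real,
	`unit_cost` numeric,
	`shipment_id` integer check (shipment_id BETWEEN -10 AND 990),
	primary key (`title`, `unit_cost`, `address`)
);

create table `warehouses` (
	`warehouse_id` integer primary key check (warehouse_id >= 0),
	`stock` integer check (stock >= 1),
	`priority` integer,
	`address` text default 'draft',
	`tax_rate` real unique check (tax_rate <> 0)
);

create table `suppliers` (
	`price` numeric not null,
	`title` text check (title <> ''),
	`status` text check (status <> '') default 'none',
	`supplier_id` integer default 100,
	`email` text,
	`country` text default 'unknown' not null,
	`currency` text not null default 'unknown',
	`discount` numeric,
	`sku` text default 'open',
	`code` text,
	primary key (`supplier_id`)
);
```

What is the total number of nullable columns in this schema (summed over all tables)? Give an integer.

shipments: 3 nullable (country, weight, shipment_id — PK (title, unit_cost, address) and explicit NOT NULL columns excluded).
warehouses: 4 nullable (stock, priority, address, tax_rate — PK (warehouse_id) and explicit NOT NULL columns excluded).
suppliers: 6 nullable (title, status, email, discount, sku, code — PK (supplier_id) and explicit NOT NULL columns excluded).
Total: 3 + 4 + 6 = 13.

13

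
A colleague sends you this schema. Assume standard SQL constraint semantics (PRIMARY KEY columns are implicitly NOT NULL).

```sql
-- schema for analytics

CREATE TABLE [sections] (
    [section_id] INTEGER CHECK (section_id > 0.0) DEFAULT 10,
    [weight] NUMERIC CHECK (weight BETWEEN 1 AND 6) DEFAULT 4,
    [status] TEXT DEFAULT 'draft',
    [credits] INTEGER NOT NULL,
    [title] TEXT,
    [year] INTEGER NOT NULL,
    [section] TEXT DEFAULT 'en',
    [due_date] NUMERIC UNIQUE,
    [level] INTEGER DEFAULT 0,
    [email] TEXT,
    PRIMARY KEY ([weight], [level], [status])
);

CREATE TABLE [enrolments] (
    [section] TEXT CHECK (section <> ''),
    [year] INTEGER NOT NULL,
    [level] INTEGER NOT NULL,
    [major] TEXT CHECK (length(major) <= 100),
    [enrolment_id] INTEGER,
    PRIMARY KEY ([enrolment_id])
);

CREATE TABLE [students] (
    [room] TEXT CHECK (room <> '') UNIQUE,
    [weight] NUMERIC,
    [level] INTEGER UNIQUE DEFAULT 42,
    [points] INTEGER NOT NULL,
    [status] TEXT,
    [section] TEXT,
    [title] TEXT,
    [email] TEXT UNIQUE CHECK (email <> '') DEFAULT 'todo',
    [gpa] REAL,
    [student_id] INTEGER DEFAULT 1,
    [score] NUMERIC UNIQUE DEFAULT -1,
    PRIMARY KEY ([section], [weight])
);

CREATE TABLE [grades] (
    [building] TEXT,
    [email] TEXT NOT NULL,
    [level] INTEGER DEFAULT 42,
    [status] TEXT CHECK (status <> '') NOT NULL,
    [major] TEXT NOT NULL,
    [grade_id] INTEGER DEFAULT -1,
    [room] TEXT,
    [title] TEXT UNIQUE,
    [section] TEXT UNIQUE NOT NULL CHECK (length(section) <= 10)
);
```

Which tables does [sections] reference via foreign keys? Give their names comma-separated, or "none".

No column in sections has a REFERENCES clause.

none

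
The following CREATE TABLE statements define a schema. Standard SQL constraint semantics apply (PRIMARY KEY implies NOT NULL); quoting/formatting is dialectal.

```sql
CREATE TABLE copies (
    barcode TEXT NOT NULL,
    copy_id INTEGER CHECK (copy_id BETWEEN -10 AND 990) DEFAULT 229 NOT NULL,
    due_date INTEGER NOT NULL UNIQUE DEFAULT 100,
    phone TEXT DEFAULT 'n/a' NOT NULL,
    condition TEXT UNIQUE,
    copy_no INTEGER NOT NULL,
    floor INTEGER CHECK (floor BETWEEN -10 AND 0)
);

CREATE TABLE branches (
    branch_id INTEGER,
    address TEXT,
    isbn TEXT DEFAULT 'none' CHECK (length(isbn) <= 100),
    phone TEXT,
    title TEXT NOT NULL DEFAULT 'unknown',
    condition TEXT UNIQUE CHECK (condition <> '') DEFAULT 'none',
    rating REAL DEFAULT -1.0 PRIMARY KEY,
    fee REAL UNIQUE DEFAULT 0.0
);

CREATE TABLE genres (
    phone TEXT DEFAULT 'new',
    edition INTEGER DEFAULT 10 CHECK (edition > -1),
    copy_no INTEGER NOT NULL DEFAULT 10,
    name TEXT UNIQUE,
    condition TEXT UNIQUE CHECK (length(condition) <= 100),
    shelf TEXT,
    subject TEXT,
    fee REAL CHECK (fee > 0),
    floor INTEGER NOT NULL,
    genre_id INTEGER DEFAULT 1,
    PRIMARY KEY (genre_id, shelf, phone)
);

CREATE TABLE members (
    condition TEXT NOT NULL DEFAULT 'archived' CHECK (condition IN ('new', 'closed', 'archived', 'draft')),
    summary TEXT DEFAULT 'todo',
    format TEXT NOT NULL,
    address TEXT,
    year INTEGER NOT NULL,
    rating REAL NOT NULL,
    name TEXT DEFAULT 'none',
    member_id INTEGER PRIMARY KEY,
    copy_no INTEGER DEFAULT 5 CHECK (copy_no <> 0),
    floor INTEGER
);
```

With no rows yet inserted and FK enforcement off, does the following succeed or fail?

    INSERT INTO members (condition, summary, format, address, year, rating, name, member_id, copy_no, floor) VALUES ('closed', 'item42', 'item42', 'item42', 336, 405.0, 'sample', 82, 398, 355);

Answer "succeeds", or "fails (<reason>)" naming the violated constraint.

succeeds

NOT NULL columns: condition is supplied; format is supplied; member_id is supplied; rating is supplied; year is supplied.
CHECK constraints: 'closed' satisfies (condition IN ('new', 'closed', 'archived', 'draft')); 398 satisfies (copy_no <> 0).
No constraint is violated.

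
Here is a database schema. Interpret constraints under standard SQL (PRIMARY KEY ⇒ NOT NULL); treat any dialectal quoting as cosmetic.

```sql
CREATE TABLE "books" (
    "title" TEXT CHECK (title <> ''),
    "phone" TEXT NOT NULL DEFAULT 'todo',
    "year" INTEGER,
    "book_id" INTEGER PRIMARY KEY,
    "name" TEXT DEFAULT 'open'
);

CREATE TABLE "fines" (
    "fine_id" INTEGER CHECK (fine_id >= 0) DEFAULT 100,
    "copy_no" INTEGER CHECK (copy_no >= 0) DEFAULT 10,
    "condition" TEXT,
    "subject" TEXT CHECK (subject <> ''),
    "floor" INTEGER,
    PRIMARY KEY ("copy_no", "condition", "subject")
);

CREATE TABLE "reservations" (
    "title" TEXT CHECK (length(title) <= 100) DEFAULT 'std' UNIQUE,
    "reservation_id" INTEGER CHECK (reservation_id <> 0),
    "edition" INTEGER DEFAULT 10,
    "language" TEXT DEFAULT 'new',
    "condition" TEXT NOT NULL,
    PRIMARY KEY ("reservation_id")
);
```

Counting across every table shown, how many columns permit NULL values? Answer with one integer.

books: 3 nullable (title, year, name — PK (book_id) and explicit NOT NULL columns excluded).
fines: 2 nullable (fine_id, floor — PK (copy_no, condition, subject) and explicit NOT NULL columns excluded).
reservations: 3 nullable (title, edition, language — PK (reservation_id) and explicit NOT NULL columns excluded).
Total: 3 + 2 + 3 = 8.

8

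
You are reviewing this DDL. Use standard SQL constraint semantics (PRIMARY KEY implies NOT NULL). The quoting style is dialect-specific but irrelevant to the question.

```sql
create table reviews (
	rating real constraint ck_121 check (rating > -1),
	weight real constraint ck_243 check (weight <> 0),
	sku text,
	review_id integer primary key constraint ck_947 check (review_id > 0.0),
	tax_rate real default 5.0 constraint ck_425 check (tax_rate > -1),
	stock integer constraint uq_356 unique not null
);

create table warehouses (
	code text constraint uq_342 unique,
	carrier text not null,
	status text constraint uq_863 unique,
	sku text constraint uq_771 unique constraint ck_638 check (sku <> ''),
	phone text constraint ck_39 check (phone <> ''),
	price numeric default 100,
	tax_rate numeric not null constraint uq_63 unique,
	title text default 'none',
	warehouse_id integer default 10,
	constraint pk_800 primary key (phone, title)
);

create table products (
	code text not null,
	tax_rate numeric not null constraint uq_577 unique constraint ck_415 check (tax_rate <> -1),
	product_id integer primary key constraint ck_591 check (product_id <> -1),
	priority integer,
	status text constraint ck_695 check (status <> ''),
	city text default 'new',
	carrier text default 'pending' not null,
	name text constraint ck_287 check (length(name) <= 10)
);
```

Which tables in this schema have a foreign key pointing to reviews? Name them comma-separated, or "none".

none

No REFERENCES clause anywhere in the schema names reviews.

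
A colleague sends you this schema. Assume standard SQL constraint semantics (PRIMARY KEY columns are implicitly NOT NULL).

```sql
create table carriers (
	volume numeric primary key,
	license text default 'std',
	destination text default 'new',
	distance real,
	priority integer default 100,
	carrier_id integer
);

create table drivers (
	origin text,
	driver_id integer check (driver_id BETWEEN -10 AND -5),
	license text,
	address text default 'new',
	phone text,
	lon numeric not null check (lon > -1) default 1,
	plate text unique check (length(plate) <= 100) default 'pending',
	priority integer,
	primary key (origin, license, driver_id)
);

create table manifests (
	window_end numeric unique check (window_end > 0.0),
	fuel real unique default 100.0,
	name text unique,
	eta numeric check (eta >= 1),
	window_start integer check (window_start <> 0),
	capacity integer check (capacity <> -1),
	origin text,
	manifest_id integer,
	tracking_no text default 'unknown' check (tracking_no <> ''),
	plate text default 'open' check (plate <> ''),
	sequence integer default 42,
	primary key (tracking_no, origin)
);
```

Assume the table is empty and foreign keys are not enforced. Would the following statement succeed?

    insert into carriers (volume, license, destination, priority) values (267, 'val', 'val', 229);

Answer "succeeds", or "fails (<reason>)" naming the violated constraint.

succeeds

NOT NULL columns: volume is supplied.
No constraint is violated.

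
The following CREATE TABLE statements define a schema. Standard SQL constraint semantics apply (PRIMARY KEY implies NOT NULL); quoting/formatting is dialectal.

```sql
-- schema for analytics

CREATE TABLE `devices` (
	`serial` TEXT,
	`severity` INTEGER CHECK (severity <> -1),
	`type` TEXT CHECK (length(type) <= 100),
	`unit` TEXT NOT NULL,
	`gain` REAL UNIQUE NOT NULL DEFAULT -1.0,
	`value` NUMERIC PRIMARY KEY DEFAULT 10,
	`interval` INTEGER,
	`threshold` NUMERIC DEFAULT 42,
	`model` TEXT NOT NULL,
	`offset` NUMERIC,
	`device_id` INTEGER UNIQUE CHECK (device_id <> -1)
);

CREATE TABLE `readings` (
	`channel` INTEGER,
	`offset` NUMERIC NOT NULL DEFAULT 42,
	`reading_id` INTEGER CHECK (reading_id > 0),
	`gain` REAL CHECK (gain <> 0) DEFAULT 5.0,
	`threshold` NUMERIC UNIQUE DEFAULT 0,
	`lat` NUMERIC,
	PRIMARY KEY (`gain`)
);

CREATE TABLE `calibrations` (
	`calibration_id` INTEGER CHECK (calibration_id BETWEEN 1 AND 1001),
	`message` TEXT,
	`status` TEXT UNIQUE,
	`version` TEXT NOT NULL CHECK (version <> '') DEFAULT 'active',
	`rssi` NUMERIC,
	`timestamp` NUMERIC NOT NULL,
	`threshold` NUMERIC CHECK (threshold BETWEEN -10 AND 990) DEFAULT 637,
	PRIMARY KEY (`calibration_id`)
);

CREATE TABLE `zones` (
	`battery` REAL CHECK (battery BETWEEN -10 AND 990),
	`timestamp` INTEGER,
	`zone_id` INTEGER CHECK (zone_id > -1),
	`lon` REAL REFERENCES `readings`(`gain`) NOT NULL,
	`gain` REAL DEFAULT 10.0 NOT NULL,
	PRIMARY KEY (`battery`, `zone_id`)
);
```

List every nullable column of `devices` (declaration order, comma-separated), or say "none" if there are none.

serial, severity, type, interval, threshold, offset, device_id

- serial: no NOT NULL constraint applies → nullable.
- severity: CHECK does not forbid NULL (a CHECK constraint passes when its expression is NULL) → nullable.
- type: CHECK does not forbid NULL (a CHECK constraint passes when its expression is NULL) → nullable.
- unit: declared NOT NULL → not nullable.
- gain: declared NOT NULL → not nullable.
- value: part of the PRIMARY KEY, which implies NOT NULL → not nullable.
- interval: no NOT NULL constraint applies → nullable.
- threshold: DEFAULT only fills an omitted column; an explicit NULL is still allowed → nullable.
- model: declared NOT NULL → not nullable.
- offset: no NOT NULL constraint applies → nullable.
- device_id: CHECK does not forbid NULL (a CHECK constraint passes when its expression is NULL) → nullable.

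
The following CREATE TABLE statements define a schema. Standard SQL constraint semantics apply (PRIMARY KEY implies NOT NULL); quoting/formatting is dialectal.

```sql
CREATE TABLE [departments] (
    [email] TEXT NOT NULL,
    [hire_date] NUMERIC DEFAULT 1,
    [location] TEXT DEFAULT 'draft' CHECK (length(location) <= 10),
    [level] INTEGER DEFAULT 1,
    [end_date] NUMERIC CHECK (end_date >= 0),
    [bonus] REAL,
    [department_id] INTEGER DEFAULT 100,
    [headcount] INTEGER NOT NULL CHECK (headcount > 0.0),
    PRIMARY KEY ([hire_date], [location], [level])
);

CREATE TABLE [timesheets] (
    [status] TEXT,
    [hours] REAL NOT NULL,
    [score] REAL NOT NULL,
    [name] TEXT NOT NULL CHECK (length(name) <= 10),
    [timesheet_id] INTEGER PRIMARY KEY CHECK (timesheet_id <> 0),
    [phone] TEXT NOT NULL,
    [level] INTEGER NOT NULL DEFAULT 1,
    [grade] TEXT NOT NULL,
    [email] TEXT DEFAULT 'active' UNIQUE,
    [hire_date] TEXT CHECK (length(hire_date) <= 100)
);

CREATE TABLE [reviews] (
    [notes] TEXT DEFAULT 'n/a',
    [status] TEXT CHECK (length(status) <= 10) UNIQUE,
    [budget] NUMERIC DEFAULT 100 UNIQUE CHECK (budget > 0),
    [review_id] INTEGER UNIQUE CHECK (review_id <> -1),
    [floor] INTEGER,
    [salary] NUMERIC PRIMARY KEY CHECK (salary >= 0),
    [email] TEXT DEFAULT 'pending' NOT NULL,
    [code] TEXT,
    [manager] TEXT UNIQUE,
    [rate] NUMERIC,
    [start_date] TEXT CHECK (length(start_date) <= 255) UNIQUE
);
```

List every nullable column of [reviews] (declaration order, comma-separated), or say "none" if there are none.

- notes: DEFAULT only fills an omitted column; an explicit NULL is still allowed → nullable.
- status: CHECK does not forbid NULL (a CHECK constraint passes when its expression is NULL) → nullable.
- budget: CHECK does not forbid NULL (a CHECK constraint passes when its expression is NULL) → nullable.
- review_id: CHECK does not forbid NULL (a CHECK constraint passes when its expression is NULL) → nullable.
- floor: no NOT NULL constraint applies → nullable.
- salary: part of the PRIMARY KEY, which implies NOT NULL → not nullable.
- email: declared NOT NULL → not nullable.
- code: no NOT NULL constraint applies → nullable.
- manager: UNIQUE does not imply NOT NULL → nullable.
- rate: no NOT NULL constraint applies → nullable.
- start_date: CHECK does not forbid NULL (a CHECK constraint passes when its expression is NULL) → nullable.

notes, status, budget, review_id, floor, code, manager, rate, start_date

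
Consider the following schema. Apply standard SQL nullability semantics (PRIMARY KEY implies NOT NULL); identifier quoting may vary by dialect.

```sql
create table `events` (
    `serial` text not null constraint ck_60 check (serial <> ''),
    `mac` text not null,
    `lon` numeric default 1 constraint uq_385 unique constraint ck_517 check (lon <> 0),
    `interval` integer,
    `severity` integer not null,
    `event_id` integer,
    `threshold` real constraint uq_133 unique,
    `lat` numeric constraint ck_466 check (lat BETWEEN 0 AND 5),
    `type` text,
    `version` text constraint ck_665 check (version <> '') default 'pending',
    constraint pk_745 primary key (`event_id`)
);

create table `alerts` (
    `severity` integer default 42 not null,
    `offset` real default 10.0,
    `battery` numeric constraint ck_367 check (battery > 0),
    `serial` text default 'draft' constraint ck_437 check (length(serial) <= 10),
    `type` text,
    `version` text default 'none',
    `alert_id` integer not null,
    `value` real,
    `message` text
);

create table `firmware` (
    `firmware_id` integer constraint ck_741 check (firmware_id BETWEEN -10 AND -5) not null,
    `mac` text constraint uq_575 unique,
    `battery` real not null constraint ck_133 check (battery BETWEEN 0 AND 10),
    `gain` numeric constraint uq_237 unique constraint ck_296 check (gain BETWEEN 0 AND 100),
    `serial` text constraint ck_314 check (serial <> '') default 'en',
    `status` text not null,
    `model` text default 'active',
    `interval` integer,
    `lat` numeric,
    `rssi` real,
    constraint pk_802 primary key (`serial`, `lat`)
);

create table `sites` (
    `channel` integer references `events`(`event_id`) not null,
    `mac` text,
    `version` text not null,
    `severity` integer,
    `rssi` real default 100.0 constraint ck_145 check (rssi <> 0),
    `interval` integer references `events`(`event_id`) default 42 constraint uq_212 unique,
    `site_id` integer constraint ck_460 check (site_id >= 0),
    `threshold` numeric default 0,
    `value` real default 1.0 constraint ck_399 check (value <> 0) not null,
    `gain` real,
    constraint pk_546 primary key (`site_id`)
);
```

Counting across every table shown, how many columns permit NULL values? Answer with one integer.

events: 6 nullable (lon, interval, threshold, lat, type, version — PK (event_id) and explicit NOT NULL columns excluded).
alerts: 7 nullable (offset, battery, serial, type, version, value, message — PK none and explicit NOT NULL columns excluded).
firmware: 5 nullable (mac, gain, model, interval, rssi — PK (serial, lat) and explicit NOT NULL columns excluded).
sites: 6 nullable (mac, severity, rssi, interval, threshold, gain — PK (site_id) and explicit NOT NULL columns excluded).
Total: 6 + 7 + 5 + 6 = 24.

24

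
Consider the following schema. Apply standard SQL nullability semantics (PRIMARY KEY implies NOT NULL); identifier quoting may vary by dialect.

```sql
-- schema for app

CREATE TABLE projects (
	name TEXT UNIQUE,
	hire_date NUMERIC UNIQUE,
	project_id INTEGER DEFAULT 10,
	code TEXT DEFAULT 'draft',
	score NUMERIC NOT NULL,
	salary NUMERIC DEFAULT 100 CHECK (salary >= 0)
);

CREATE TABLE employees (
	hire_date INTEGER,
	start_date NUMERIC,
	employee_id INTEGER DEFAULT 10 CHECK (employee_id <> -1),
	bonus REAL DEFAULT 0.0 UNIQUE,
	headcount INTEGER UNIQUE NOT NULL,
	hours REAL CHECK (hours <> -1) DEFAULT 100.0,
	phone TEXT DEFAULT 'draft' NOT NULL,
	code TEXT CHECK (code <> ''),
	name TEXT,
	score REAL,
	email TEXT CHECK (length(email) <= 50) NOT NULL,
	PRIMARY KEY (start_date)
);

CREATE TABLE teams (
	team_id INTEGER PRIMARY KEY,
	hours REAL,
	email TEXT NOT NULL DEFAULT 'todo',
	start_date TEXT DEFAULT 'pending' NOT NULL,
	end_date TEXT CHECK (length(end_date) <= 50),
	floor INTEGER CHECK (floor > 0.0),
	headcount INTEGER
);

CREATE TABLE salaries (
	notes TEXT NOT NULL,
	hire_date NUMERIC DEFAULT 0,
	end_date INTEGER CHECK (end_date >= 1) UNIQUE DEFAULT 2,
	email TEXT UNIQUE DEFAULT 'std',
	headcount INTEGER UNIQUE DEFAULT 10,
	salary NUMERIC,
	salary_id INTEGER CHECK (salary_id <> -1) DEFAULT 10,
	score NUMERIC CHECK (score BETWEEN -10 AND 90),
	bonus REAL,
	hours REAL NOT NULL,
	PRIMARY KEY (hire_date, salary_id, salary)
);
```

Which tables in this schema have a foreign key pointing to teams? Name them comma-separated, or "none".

none

No REFERENCES clause anywhere in the schema names teams.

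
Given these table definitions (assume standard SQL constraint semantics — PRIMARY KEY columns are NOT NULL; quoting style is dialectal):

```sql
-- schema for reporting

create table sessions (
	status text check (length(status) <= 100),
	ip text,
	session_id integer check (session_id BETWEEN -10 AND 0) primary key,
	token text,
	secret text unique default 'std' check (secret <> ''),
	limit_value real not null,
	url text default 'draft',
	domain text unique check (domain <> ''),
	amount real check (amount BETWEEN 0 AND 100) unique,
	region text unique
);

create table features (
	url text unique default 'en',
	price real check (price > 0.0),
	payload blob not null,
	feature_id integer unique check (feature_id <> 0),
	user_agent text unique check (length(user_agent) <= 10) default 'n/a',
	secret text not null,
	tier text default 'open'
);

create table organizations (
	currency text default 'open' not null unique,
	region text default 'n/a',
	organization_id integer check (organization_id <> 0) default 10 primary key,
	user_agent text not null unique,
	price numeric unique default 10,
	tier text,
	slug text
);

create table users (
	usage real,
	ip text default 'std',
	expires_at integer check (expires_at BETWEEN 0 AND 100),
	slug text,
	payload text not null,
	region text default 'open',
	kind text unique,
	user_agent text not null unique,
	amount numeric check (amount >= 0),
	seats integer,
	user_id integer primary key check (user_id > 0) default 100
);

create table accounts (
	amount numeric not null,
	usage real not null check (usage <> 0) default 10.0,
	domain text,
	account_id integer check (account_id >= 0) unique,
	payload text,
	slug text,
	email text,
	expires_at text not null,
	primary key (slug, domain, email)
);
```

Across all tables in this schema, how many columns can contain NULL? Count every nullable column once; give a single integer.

sessions: 8 nullable (status, ip, token, secret, url, domain, amount, region — PK (session_id) and explicit NOT NULL columns excluded).
features: 5 nullable (url, price, feature_id, user_agent, tier — PK none and explicit NOT NULL columns excluded).
organizations: 4 nullable (region, price, tier, slug — PK (organization_id) and explicit NOT NULL columns excluded).
users: 8 nullable (usage, ip, expires_at, slug, region, kind, amount, seats — PK (user_id) and explicit NOT NULL columns excluded).
accounts: 2 nullable (account_id, payload — PK (slug, domain, email) and explicit NOT NULL columns excluded).
Total: 8 + 5 + 4 + 8 + 2 = 27.

27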